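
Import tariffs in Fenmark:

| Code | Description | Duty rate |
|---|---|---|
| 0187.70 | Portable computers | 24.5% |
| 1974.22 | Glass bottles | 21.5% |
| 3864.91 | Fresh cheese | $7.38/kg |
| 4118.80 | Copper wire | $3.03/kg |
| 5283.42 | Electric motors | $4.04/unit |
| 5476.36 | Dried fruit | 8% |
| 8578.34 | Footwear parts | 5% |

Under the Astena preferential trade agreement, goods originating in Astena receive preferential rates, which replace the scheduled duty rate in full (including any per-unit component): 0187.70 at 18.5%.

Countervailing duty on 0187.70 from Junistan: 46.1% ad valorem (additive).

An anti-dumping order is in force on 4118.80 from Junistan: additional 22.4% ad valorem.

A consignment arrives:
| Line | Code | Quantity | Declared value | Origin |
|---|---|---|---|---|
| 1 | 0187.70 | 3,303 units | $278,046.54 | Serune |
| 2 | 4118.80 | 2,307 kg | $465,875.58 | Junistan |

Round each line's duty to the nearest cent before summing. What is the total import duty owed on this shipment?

$179,467.74

Line 1 (0187.70, Serune, 3,303 units, $278,046.54):
Base rate for 0187.70 is 24.5%.
0187.70 has an FTA preferential rate, but origin Serune is not Astena; base rate stands.
The additional-duty order on 0187.70 targets Junistan, not Serune; it does not apply.
Duty = $278,046.54 × 24.5% = $68,121.40.
Line 2 (4118.80, Junistan, 2,307 kg, $465,875.58):
Base rate for 4118.80 is $3.03/kg.
Additional duty on 4118.80 from Junistan: +22.4% ad valorem. Applied ad valorem rate = 22.4%.
Duty = $465,875.58 × 22.4% + 2,307 × $3.03 = $111,346.34.
Total = $68,121.40 + $111,346.34 = $179,467.74.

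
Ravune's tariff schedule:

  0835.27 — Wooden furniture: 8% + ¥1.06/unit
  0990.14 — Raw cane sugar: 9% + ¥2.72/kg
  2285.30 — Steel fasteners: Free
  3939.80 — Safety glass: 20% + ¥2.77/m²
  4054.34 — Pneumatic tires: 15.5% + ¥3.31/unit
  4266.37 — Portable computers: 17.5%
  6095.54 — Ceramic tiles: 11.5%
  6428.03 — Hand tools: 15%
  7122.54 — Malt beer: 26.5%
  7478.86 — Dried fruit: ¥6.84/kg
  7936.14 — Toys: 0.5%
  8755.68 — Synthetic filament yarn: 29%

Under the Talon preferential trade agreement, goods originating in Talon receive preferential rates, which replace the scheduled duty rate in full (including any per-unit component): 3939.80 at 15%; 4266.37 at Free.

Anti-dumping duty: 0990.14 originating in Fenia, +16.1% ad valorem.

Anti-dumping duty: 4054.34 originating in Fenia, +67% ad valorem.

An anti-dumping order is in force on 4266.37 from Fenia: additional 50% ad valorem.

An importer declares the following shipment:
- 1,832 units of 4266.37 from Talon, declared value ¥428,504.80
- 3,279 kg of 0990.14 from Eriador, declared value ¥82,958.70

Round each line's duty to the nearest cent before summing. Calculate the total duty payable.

Line 1 (4266.37, Talon, 1,832 units, ¥428,504.80):
Base rate for 4266.37 is 17.5%.
Origin Talon qualifies under the Ravune–Talon agreement and 4266.37 is covered: preferential rate Free applies instead.
The additional-duty order on 4266.37 targets Fenia, not Talon; it does not apply.
Duty = ¥428,504.80 × 0% = ¥0.00.
Line 2 (0990.14, Eriador, 3,279 kg, ¥82,958.70):
Base rate for 0990.14 is 9% + ¥2.72/kg.
The additional-duty order on 0990.14 targets Fenia, not Eriador; it does not apply.
Duty = ¥82,958.70 × 9% + 3,279 × ¥2.72 = ¥16,385.16.
Total = ¥0.00 + ¥16,385.16 = ¥16,385.16.

¥16,385.16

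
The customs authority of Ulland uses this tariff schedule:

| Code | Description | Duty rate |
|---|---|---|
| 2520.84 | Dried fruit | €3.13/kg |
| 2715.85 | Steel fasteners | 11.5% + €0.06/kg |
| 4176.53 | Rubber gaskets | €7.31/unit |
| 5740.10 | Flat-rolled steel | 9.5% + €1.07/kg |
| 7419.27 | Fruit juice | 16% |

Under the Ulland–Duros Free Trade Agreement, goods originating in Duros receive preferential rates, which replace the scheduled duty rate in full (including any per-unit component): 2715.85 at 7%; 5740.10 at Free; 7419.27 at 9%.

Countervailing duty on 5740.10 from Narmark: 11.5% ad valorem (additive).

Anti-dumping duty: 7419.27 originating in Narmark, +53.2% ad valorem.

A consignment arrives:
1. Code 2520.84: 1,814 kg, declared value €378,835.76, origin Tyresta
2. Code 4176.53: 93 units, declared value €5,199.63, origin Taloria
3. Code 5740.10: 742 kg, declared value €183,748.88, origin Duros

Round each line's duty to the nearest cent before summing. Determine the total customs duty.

€6,357.65

Line 1 (2520.84, Tyresta, 1,814 kg, €378,835.76):
Base rate for 2520.84 is €3.13/kg.
Duty = 1,814 × €3.13 = €5,677.82.
Line 2 (4176.53, Taloria, 93 units, €5,199.63):
Base rate for 4176.53 is €7.31/unit.
Duty = 93 × €7.31 = €679.83.
Line 3 (5740.10, Duros, 742 kg, €183,748.88):
Base rate for 5740.10 is 9.5% + €1.07/kg.
Origin Duros qualifies under the Ulland–Duros agreement and 5740.10 is covered: preferential rate Free applies instead.
The additional-duty order on 5740.10 targets Narmark, not Duros; it does not apply.
Duty = €183,748.88 × 0% = €0.00.
Total = €5,677.82 + €679.83 + €0.00 = €6,357.65.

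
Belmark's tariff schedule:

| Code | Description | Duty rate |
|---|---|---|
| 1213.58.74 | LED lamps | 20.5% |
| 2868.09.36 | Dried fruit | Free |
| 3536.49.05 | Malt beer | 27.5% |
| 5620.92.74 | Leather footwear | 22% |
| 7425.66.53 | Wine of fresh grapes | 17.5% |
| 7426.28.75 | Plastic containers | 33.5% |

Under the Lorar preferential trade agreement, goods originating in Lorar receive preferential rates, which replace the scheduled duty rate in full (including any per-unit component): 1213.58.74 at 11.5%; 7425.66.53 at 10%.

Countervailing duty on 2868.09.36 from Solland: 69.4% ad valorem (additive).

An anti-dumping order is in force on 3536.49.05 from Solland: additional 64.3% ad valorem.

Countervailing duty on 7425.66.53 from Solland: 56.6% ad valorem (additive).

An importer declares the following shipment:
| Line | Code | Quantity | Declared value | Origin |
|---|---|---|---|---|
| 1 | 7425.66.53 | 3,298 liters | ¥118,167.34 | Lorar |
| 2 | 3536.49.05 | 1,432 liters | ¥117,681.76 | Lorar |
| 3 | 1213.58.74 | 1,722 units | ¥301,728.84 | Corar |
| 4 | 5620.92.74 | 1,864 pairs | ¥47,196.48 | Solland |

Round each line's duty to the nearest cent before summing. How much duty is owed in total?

¥116,416.85

Line 1 (7425.66.53, Lorar, 3,298 liters, ¥118,167.34):
Base rate for 7425.66.53 is 17.5%.
Origin Lorar qualifies under the Belmark–Lorar agreement and 7425.66.53 is covered: preferential rate 10% applies instead.
The additional-duty order on 7425.66.53 targets Solland, not Lorar; it does not apply.
Duty = ¥118,167.34 × 10% = ¥11,816.73.
Line 2 (3536.49.05, Lorar, 1,432 liters, ¥117,681.76):
Base rate for 3536.49.05 is 27.5%.
Origin Lorar is the FTA partner but 3536.49.05 is not on the preference list; base rate stands.
The additional-duty order on 3536.49.05 targets Solland, not Lorar; it does not apply.
Duty = ¥117,681.76 × 27.5% = ¥32,362.48.
Line 3 (1213.58.74, Corar, 1,722 units, ¥301,728.84):
Base rate for 1213.58.74 is 20.5%.
1213.58.74 has an FTA preferential rate, but origin Corar is not Lorar; base rate stands.
Duty = ¥301,728.84 × 20.5% = ¥61,854.41.
Line 4 (5620.92.74, Solland, 1,864 pairs, ¥47,196.48):
Base rate for 5620.92.74 is 22%.
Duty = ¥47,196.48 × 22% = ¥10,383.23.
Total = ¥11,816.73 + ¥32,362.48 + ¥61,854.41 + ¥10,383.23 = ¥116,416.85.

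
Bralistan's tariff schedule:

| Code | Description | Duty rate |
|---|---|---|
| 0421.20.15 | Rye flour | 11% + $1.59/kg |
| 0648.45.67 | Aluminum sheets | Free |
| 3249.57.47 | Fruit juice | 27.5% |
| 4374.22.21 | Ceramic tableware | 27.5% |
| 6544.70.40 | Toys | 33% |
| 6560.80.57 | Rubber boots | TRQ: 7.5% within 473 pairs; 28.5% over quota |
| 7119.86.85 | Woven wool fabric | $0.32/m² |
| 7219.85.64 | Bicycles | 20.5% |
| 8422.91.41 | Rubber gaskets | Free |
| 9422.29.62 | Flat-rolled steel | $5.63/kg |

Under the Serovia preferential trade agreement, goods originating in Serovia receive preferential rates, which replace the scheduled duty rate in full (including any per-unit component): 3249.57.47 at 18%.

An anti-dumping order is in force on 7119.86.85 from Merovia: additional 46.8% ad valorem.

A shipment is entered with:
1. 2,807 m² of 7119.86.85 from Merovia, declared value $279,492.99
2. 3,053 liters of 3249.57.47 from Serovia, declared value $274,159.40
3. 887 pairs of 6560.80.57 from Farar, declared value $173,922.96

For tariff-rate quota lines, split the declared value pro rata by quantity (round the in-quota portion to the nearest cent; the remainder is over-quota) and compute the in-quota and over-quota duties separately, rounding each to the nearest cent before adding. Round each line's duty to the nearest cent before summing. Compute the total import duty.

$211,141.07

Line 1 (7119.86.85, Merovia, 2,807 m², $279,492.99):
Base rate for 7119.86.85 is $0.32/m².
Additional duty on 7119.86.85 from Merovia: +46.8% ad valorem. Applied ad valorem rate = 46.8%.
Duty = $279,492.99 × 46.8% + 2,807 × $0.32 = $131,700.96.
Line 2 (3249.57.47, Serovia, 3,053 liters, $274,159.40):
Base rate for 3249.57.47 is 27.5%.
Origin Serovia qualifies under the Bralistan–Serovia agreement and 3249.57.47 is covered: preferential rate 18% applies instead.
Duty = $274,159.40 × 18% = $49,348.69.
Line 3 (6560.80.57, Farar, 887 pairs, $173,922.96):
Code 6560.80.57 is under a tariff-rate quota (threshold 473 pairs). In-quota: 473 pairs at 7.5%; over-quota: 414 pairs at 28.5%.
Pro-rata value split: in-quota = $173,922.96 × 473/887 = $92,745.84; over-quota = $173,922.96 − $92,745.84 = $81,177.12.
In-quota duty = $92,745.84 × 7.5% = $6,955.94. Over-quota duty = $81,177.12 × 28.5% = $23,135.48.
Line duty = $6,955.94 + $23,135.48 = $30,091.42.
Total = $131,700.96 + $49,348.69 + $30,091.42 = $211,141.07.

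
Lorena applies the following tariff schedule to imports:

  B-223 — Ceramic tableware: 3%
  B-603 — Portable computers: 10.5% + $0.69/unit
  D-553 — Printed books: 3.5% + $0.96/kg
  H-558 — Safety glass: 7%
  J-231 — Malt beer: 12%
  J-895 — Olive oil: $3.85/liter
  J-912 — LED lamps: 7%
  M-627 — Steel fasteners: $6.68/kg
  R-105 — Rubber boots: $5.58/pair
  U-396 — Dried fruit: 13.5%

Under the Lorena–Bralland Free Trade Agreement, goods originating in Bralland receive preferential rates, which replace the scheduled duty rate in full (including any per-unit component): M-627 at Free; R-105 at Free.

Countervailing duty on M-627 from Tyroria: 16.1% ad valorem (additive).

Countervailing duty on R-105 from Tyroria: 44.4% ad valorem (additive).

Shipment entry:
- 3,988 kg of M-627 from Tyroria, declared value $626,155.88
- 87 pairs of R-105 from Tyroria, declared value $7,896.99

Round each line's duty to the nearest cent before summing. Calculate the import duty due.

Line 1 (M-627, Tyroria, 3,988 kg, $626,155.88):
Base rate for M-627 is $6.68/kg.
M-627 has an FTA preferential rate, but origin Tyroria is not Bralland; base rate stands.
Additional duty on M-627 from Tyroria: +16.1% ad valorem. Applied ad valorem rate = 16.1%.
Duty = $626,155.88 × 16.1% + 3,988 × $6.68 = $127,450.94.
Line 2 (R-105, Tyroria, 87 pairs, $7,896.99):
Base rate for R-105 is $5.58/pair.
R-105 has an FTA preferential rate, but origin Tyroria is not Bralland; base rate stands.
Additional duty on R-105 from Tyroria: +44.4% ad valorem. Applied ad valorem rate = 44.4%.
Duty = $7,896.99 × 44.4% + 87 × $5.58 = $3,991.72.
Total = $127,450.94 + $3,991.72 = $131,442.66.

$131,442.66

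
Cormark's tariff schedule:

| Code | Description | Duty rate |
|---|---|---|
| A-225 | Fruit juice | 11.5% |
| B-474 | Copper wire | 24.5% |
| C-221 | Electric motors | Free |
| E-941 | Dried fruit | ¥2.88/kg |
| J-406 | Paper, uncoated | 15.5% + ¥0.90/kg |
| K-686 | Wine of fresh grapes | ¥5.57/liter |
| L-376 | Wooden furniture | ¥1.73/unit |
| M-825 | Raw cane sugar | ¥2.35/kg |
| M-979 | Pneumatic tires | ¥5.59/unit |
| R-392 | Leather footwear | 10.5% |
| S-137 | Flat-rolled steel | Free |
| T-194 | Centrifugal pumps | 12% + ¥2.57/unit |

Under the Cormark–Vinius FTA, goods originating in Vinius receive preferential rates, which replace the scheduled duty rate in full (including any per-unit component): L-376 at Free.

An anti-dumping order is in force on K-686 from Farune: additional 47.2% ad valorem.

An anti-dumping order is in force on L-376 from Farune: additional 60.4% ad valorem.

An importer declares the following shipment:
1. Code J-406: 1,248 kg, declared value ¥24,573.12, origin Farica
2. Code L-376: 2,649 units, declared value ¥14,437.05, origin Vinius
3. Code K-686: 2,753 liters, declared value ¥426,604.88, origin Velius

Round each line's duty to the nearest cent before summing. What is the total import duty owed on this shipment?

Line 1 (J-406, Farica, 1,248 kg, ¥24,573.12):
Base rate for J-406 is 15.5% + ¥0.90/kg.
Duty = ¥24,573.12 × 15.5% + 1,248 × ¥0.90 = ¥4,932.03.
Line 2 (L-376, Vinius, 2,649 units, ¥14,437.05):
Base rate for L-376 is ¥1.73/unit.
Origin Vinius qualifies under the Cormark–Vinius agreement and L-376 is covered: preferential rate Free applies instead.
The additional-duty order on L-376 targets Farune, not Vinius; it does not apply.
Duty = ¥14,437.05 × 0% = ¥0.00.
Line 3 (K-686, Velius, 2,753 liters, ¥426,604.88):
Base rate for K-686 is ¥5.57/liter.
The additional-duty order on K-686 targets Farune, not Velius; it does not apply.
Duty = 2,753 × ¥5.57 = ¥15,334.21.
Total = ¥4,932.03 + ¥0.00 + ¥15,334.21 = ¥20,266.24.

¥20,266.24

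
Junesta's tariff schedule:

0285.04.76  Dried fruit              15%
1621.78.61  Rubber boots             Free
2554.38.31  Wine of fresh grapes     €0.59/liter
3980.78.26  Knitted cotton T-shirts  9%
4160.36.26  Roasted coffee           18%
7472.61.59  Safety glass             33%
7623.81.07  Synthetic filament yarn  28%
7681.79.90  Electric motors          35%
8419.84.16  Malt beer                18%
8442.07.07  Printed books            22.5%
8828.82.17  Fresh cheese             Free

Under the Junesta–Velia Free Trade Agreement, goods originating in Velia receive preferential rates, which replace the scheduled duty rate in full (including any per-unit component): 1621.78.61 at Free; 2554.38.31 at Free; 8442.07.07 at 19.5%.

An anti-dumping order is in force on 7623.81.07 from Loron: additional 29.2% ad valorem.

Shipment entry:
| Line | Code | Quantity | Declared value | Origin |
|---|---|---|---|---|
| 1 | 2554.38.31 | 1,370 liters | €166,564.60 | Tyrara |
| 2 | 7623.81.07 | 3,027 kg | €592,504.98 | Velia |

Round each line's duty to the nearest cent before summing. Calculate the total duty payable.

Line 1 (2554.38.31, Tyrara, 1,370 liters, €166,564.60):
Base rate for 2554.38.31 is €0.59/liter.
2554.38.31 has an FTA preferential rate, but origin Tyrara is not Velia; base rate stands.
Duty = 1,370 × €0.59 = €808.30.
Line 2 (7623.81.07, Velia, 3,027 kg, €592,504.98):
Base rate for 7623.81.07 is 28%.
Origin Velia is the FTA partner but 7623.81.07 is not on the preference list; base rate stands.
The additional-duty order on 7623.81.07 targets Loron, not Velia; it does not apply.
Duty = €592,504.98 × 28% = €165,901.39.
Total = €808.30 + €165,901.39 = €166,709.69.

€166,709.69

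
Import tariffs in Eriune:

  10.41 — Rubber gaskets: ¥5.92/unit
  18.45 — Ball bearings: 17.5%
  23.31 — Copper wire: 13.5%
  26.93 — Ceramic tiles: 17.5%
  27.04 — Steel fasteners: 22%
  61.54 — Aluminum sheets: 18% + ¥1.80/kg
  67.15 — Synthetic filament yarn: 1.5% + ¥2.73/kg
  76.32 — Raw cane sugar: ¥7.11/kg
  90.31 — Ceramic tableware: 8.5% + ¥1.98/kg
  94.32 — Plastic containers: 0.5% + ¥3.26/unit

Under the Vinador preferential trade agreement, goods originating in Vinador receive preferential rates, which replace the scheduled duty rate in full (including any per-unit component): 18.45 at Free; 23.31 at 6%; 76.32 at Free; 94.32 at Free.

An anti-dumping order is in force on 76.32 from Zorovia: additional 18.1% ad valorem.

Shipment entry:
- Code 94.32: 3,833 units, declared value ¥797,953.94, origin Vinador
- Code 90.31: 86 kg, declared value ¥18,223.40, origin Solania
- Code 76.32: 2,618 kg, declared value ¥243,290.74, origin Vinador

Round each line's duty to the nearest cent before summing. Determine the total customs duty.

Line 1 (94.32, Vinador, 3,833 units, ¥797,953.94):
Base rate for 94.32 is 0.5% + ¥3.26/unit.
Origin Vinador qualifies under the Eriune–Vinador agreement and 94.32 is covered: preferential rate Free applies instead.
Duty = ¥797,953.94 × 0% = ¥0.00.
Line 2 (90.31, Solania, 86 kg, ¥18,223.40):
Base rate for 90.31 is 8.5% + ¥1.98/kg.
Duty = ¥18,223.40 × 8.5% + 86 × ¥1.98 = ¥1,719.27.
Line 3 (76.32, Vinador, 2,618 kg, ¥243,290.74):
Base rate for 76.32 is ¥7.11/kg.
Origin Vinador qualifies under the Eriune–Vinador agreement and 76.32 is covered: preferential rate Free applies instead.
The additional-duty order on 76.32 targets Zorovia, not Vinador; it does not apply.
Duty = ¥243,290.74 × 0% = ¥0.00.
Total = ¥0.00 + ¥1,719.27 + ¥0.00 = ¥1,719.27.

¥1,719.27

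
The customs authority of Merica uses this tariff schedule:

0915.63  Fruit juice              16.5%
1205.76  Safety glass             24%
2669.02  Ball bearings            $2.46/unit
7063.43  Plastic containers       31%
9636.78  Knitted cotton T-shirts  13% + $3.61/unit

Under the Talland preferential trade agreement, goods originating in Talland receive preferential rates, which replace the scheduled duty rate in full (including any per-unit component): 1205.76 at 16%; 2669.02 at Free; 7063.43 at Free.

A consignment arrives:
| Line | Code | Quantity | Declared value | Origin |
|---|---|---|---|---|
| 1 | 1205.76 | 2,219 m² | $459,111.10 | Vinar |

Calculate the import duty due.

Line 1 (1205.76, Vinar, 2,219 m², $459,111.10):
Base rate for 1205.76 is 24%.
1205.76 has an FTA preferential rate, but origin Vinar is not Talland; base rate stands.
Duty = $459,111.10 × 24% = $110,186.66.

$110,186.66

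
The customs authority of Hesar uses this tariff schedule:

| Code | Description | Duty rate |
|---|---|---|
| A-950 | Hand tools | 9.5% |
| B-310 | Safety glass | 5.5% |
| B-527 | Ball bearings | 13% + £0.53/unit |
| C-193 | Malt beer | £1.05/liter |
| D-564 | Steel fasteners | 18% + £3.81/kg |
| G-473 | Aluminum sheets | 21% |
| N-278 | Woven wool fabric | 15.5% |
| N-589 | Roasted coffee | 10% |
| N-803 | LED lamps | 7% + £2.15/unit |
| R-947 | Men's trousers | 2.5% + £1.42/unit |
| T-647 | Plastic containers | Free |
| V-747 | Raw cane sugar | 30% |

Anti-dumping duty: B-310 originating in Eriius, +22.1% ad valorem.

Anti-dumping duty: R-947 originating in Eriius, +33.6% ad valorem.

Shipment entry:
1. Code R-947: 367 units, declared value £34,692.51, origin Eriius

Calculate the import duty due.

Line 1 (R-947, Eriius, 367 units, £34,692.51):
Base rate for R-947 is 2.5% + £1.42/unit.
Additional duty on R-947 from Eriius: +33.6%. Applied ad valorem rate: 2.5% + 33.6% = 36.1%.
Duty = £34,692.51 × 36.1% + 367 × £1.42 = £13,045.14.

£13,045.14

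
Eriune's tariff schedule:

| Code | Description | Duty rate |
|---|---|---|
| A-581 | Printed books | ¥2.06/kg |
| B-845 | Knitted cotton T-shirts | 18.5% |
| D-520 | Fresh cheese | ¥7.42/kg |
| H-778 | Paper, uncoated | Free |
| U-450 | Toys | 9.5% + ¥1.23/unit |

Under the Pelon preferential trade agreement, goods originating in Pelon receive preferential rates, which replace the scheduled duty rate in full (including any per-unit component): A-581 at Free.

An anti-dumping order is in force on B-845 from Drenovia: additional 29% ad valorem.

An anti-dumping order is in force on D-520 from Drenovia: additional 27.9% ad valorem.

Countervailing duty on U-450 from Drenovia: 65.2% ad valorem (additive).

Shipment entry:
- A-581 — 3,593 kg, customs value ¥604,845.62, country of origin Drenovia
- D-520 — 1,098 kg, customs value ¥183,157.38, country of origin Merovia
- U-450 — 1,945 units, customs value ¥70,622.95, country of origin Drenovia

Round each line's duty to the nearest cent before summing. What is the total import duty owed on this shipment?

Line 1 (A-581, Drenovia, 3,593 kg, ¥604,845.62):
Base rate for A-581 is ¥2.06/kg.
A-581 has an FTA preferential rate, but origin Drenovia is not Pelon; base rate stands.
Duty = 3,593 × ¥2.06 = ¥7,401.58.
Line 2 (D-520, Merovia, 1,098 kg, ¥183,157.38):
Base rate for D-520 is ¥7.42/kg.
The additional-duty order on D-520 targets Drenovia, not Merovia; it does not apply.
Duty = 1,098 × ¥7.42 = ¥8,147.16.
Line 3 (U-450, Drenovia, 1,945 units, ¥70,622.95):
Base rate for U-450 is 9.5% + ¥1.23/unit.
Additional duty on U-450 from Drenovia: +65.2%. Applied ad valorem rate: 9.5% + 65.2% = 74.7%.
Duty = ¥70,622.95 × 74.7% + 1,945 × ¥1.23 = ¥55,147.69.
Total = ¥7,401.58 + ¥8,147.16 + ¥55,147.69 = ¥70,696.43.

¥70,696.43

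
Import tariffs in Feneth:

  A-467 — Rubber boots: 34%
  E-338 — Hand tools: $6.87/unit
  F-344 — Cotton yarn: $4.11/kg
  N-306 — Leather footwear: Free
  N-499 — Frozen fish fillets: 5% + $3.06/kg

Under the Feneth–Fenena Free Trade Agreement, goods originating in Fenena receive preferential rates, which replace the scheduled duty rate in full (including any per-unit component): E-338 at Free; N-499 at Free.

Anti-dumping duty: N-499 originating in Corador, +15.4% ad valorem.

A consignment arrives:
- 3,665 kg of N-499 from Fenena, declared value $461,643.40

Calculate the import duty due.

$0.00

Line 1 (N-499, Fenena, 3,665 kg, $461,643.40):
Base rate for N-499 is 5% + $3.06/kg.
Origin Fenena qualifies under the Feneth–Fenena agreement and N-499 is covered: preferential rate Free applies instead.
The additional-duty order on N-499 targets Corador, not Fenena; it does not apply.
Duty = $461,643.40 × 0% = $0.00.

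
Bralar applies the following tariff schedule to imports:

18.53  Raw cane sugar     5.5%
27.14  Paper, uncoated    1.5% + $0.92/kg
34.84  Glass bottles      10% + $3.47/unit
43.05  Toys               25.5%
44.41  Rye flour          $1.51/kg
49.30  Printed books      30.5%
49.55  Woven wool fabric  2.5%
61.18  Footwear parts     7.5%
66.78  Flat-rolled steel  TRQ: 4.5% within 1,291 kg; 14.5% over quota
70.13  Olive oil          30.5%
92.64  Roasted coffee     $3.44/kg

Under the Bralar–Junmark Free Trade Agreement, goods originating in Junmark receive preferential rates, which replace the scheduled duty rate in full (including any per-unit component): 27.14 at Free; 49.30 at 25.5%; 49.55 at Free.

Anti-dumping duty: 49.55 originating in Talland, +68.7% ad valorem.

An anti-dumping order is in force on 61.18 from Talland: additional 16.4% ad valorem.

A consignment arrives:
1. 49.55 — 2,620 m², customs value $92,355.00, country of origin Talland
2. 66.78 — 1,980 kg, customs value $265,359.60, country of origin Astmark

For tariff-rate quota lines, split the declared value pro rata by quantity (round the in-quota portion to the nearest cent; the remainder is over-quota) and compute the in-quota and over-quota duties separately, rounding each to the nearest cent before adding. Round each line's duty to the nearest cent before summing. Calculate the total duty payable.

Line 1 (49.55, Talland, 2,620 m², $92,355.00):
Base rate for 49.55 is 2.5%.
49.55 has an FTA preferential rate, but origin Talland is not Junmark; base rate stands.
Additional duty on 49.55 from Talland: +68.7%. Applied ad valorem rate: 2.5% + 68.7% = 71.2%.
Duty = $92,355.00 × 71.2% = $65,756.76.
Line 2 (66.78, Astmark, 1,980 kg, $265,359.60):
Code 66.78 is under a tariff-rate quota (threshold 1,291 kg). In-quota: 1,291 kg at 4.5%; over-quota: 689 kg at 14.5%.
Pro-rata value split: in-quota = $265,359.60 × 1,291/1,980 = $173,019.82; over-quota = $265,359.60 − $173,019.82 = $92,339.78.
In-quota duty = $173,019.82 × 4.5% = $7,785.89. Over-quota duty = $92,339.78 × 14.5% = $13,389.27.
Line duty = $7,785.89 + $13,389.27 = $21,175.16.
Total = $65,756.76 + $21,175.16 = $86,931.92.

$86,931.92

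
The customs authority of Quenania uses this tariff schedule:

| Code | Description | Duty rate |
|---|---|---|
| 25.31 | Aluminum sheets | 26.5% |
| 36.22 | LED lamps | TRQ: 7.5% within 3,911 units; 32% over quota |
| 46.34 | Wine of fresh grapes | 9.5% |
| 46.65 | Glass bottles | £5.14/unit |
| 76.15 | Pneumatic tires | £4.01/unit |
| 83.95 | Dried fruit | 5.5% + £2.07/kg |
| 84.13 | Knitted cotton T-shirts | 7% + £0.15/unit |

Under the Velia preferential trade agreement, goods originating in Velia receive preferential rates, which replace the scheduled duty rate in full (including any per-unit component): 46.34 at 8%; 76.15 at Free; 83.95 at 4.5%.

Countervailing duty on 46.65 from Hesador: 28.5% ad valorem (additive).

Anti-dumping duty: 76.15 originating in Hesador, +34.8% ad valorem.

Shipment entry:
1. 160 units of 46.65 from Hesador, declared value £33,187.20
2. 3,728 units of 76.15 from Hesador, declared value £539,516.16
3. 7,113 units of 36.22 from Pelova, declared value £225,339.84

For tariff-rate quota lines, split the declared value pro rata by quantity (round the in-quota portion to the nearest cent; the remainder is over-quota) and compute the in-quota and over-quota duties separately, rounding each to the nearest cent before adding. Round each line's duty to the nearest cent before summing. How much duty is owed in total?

Line 1 (46.65, Hesador, 160 units, £33,187.20):
Base rate for 46.65 is £5.14/unit.
Additional duty on 46.65 from Hesador: +28.5% ad valorem. Applied ad valorem rate = 28.5%.
Duty = £33,187.20 × 28.5% + 160 × £5.14 = £10,280.75.
Line 2 (76.15, Hesador, 3,728 units, £539,516.16):
Base rate for 76.15 is £4.01/unit.
76.15 has an FTA preferential rate, but origin Hesador is not Velia; base rate stands.
Additional duty on 76.15 from Hesador: +34.8% ad valorem. Applied ad valorem rate = 34.8%.
Duty = £539,516.16 × 34.8% + 3,728 × £4.01 = £202,700.90.
Line 3 (36.22, Pelova, 7,113 units, £225,339.84):
Code 36.22 is under a tariff-rate quota (threshold 3,911 units). In-quota: 3,911 units at 7.5%; over-quota: 3,202 units at 32%.
Pro-rata value split: in-quota = £225,339.84 × 3,911/7,113 = £123,900.48; over-quota = £225,339.84 − £123,900.48 = £101,439.36.
In-quota duty = £123,900.48 × 7.5% = £9,292.54. Over-quota duty = £101,439.36 × 32% = £32,460.60.
Line duty = £9,292.54 + £32,460.60 = £41,753.14.
Total = £10,280.75 + £202,700.90 + £41,753.14 = £254,734.79.

£254,734.79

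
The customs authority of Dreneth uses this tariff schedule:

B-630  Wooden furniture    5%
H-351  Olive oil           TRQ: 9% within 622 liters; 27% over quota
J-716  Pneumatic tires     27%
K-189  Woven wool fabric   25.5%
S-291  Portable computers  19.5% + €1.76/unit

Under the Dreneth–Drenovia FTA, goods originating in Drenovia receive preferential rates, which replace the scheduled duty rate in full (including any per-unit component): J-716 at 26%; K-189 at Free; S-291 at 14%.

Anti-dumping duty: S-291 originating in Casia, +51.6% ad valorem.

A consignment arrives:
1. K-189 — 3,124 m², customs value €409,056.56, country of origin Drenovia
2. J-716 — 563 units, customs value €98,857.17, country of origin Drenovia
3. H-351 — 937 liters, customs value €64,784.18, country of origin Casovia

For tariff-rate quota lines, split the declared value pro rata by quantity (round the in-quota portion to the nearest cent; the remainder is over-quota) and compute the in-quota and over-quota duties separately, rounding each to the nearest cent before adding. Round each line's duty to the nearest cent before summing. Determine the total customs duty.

€35,453.68

Line 1 (K-189, Drenovia, 3,124 m², €409,056.56):
Base rate for K-189 is 25.5%.
Origin Drenovia qualifies under the Dreneth–Drenovia agreement and K-189 is covered: preferential rate Free applies instead.
Duty = €409,056.56 × 0% = €0.00.
Line 2 (J-716, Drenovia, 563 units, €98,857.17):
Base rate for J-716 is 27%.
Origin Drenovia qualifies under the Dreneth–Drenovia agreement and J-716 is covered: preferential rate 26% applies instead.
Duty = €98,857.17 × 26% = €25,702.86.
Line 3 (H-351, Casovia, 937 liters, €64,784.18):
Code H-351 is under a tariff-rate quota (threshold 622 liters). In-quota: 622 liters at 9%; over-quota: 315 liters at 27%.
Pro-rata value split: in-quota = €64,784.18 × 622/937 = €43,005.08; over-quota = €64,784.18 − €43,005.08 = €21,779.10.
In-quota duty = €43,005.08 × 9% = €3,870.46. Over-quota duty = €21,779.10 × 27% = €5,880.36.
Line duty = €3,870.46 + €5,880.36 = €9,750.82.
Total = €0.00 + €25,702.86 + €9,750.82 = €35,453.68.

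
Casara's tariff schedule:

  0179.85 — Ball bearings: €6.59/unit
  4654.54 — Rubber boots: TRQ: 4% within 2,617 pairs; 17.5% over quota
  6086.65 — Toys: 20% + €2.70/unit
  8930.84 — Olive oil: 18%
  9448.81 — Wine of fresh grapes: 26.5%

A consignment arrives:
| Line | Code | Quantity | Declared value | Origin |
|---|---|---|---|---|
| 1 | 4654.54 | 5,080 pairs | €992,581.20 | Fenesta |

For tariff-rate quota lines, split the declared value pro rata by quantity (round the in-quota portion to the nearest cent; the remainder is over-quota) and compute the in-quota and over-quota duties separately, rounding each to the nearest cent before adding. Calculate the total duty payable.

€104,671.40

Line 1 (4654.54, Fenesta, 5,080 pairs, €992,581.20):
Code 4654.54 is under a tariff-rate quota (threshold 2,617 pairs). In-quota: 2,617 pairs at 4%; over-quota: 2,463 pairs at 17.5%.
Pro-rata value split: in-quota = €992,581.20 × 2,617/5,080 = €511,335.63; over-quota = €992,581.20 − €511,335.63 = €481,245.57.
In-quota duty = €511,335.63 × 4% = €20,453.43. Over-quota duty = €481,245.57 × 17.5% = €84,217.97.
Line duty = €20,453.43 + €84,217.97 = €104,671.40.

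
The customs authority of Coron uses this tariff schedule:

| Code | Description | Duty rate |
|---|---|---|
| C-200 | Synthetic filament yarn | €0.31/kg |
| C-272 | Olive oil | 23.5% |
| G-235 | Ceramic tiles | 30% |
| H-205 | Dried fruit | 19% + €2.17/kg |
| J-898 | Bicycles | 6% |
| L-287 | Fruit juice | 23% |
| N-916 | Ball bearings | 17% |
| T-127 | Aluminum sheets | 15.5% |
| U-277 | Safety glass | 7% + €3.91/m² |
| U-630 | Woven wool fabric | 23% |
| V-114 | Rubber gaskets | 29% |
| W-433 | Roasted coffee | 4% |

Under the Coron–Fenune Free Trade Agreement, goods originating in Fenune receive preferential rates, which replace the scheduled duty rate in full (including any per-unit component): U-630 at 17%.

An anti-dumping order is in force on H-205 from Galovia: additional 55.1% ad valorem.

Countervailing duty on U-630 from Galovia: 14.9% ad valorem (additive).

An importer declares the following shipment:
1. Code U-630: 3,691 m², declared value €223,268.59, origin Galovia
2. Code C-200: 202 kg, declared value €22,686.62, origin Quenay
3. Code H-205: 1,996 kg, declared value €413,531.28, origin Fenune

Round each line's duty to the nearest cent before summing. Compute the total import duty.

Line 1 (U-630, Galovia, 3,691 m², €223,268.59):
Base rate for U-630 is 23%.
U-630 has an FTA preferential rate, but origin Galovia is not Fenune; base rate stands.
Additional duty on U-630 from Galovia: +14.9%. Applied ad valorem rate: 23% + 14.9% = 37.9%.
Duty = €223,268.59 × 37.9% = €84,618.80.
Line 2 (C-200, Quenay, 202 kg, €22,686.62):
Base rate for C-200 is €0.31/kg.
Duty = 202 × €0.31 = €62.62.
Line 3 (H-205, Fenune, 1,996 kg, €413,531.28):
Base rate for H-205 is 19% + €2.17/kg.
Origin Fenune is the FTA partner but H-205 is not on the preference list; base rate stands.
The additional-duty order on H-205 targets Galovia, not Fenune; it does not apply.
Duty = €413,531.28 × 19% + 1,996 × €2.17 = €82,902.26.
Total = €84,618.80 + €62.62 + €82,902.26 = €167,583.68.

€167,583.68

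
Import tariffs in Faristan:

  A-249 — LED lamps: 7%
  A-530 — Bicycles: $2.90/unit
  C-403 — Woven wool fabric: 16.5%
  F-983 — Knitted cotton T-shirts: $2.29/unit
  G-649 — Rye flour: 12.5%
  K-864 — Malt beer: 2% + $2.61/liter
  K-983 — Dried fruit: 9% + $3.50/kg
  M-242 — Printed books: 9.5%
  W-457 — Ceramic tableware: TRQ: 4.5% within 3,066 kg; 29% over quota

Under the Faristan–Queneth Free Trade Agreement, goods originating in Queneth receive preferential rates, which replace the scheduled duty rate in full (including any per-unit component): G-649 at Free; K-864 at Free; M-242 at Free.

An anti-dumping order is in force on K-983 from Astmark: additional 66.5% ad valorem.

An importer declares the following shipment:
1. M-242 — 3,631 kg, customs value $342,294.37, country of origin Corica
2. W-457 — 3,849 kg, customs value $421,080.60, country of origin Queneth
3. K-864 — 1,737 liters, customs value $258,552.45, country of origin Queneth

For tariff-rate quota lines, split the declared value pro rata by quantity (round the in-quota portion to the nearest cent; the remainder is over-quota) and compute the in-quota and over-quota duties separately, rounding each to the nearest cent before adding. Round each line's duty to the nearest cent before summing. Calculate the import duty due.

$72,453.35

Line 1 (M-242, Corica, 3,631 kg, $342,294.37):
Base rate for M-242 is 9.5%.
M-242 has an FTA preferential rate, but origin Corica is not Queneth; base rate stands.
Duty = $342,294.37 × 9.5% = $32,517.97.
Line 2 (W-457, Queneth, 3,849 kg, $421,080.60):
Code W-457 is under a tariff-rate quota (threshold 3,066 kg). In-quota: 3,066 kg at 4.5%; over-quota: 783 kg at 29%.
Pro-rata value split: in-quota = $421,080.60 × 3,066/3,849 = $335,420.40; over-quota = $421,080.60 − $335,420.40 = $85,660.20.
In-quota duty = $335,420.40 × 4.5% = $15,093.92. Over-quota duty = $85,660.20 × 29% = $24,841.46.
Line duty = $15,093.92 + $24,841.46 = $39,935.38.
Line 3 (K-864, Queneth, 1,737 liters, $258,552.45):
Base rate for K-864 is 2% + $2.61/liter.
Origin Queneth qualifies under the Faristan–Queneth agreement and K-864 is covered: preferential rate Free applies instead.
Duty = $258,552.45 × 0% = $0.00.
Total = $32,517.97 + $39,935.38 + $0.00 = $72,453.35.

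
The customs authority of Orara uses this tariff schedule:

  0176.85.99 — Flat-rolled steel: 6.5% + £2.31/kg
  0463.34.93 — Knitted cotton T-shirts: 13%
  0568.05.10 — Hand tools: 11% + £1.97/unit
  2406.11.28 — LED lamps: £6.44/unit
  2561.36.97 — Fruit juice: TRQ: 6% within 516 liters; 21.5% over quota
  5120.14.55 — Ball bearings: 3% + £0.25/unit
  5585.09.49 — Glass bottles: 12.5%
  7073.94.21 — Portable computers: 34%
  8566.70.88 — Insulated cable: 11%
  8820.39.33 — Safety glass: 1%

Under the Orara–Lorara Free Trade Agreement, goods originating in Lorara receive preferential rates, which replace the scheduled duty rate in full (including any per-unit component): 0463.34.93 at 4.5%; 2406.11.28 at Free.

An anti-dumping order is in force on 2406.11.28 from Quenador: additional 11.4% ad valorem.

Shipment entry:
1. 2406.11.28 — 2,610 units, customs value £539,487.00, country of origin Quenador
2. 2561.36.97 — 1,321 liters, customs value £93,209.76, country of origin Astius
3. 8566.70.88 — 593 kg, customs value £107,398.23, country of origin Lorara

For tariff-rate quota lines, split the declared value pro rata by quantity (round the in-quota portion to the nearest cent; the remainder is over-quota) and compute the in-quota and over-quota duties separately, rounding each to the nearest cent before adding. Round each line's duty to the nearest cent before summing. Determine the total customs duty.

Line 1 (2406.11.28, Quenador, 2,610 units, £539,487.00):
Base rate for 2406.11.28 is £6.44/unit.
2406.11.28 has an FTA preferential rate, but origin Quenador is not Lorara; base rate stands.
Additional duty on 2406.11.28 from Quenador: +11.4% ad valorem. Applied ad valorem rate = 11.4%.
Duty = £539,487.00 × 11.4% + 2,610 × £6.44 = £78,309.92.
Line 2 (2561.36.97, Astius, 1,321 liters, £93,209.76):
Code 2561.36.97 is under a tariff-rate quota (threshold 516 liters). In-quota: 516 liters at 6%; over-quota: 805 liters at 21.5%.
Pro-rata value split: in-quota = £93,209.76 × 516/1,321 = £36,408.96; over-quota = £93,209.76 − £36,408.96 = £56,800.80.
In-quota duty = £36,408.96 × 6% = £2,184.54. Over-quota duty = £56,800.80 × 21.5% = £12,212.17.
Line duty = £2,184.54 + £12,212.17 = £14,396.71.
Line 3 (8566.70.88, Lorara, 593 kg, £107,398.23):
Base rate for 8566.70.88 is 11%.
Origin Lorara is the FTA partner but 8566.70.88 is not on the preference list; base rate stands.
Duty = £107,398.23 × 11% = £11,813.81.
Total = £78,309.92 + £14,396.71 + £11,813.81 = £104,520.44.

£104,520.44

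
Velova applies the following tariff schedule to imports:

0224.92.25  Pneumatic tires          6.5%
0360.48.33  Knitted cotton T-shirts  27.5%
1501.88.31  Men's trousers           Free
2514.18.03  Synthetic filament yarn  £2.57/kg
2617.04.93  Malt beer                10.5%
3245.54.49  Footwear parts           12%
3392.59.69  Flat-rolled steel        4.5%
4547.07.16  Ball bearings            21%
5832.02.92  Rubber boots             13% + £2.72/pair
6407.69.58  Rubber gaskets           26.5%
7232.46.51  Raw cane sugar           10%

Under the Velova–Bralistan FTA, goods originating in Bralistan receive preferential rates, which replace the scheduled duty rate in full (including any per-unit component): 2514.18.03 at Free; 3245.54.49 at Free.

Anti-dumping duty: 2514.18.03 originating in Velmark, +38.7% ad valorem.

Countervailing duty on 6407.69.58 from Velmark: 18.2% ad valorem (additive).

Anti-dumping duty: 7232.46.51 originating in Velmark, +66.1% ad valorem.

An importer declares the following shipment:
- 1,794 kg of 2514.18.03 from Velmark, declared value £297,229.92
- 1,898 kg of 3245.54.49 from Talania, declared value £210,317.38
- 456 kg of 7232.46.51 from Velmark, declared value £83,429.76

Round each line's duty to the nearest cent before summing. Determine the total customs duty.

Line 1 (2514.18.03, Velmark, 1,794 kg, £297,229.92):
Base rate for 2514.18.03 is £2.57/kg.
2514.18.03 has an FTA preferential rate, but origin Velmark is not Bralistan; base rate stands.
Additional duty on 2514.18.03 from Velmark: +38.7% ad valorem. Applied ad valorem rate = 38.7%.
Duty = £297,229.92 × 38.7% + 1,794 × £2.57 = £119,638.56.
Line 2 (3245.54.49, Talania, 1,898 kg, £210,317.38):
Base rate for 3245.54.49 is 12%.
3245.54.49 has an FTA preferential rate, but origin Talania is not Bralistan; base rate stands.
Duty = £210,317.38 × 12% = £25,238.09.
Line 3 (7232.46.51, Velmark, 456 kg, £83,429.76):
Base rate for 7232.46.51 is 10%.
Additional duty on 7232.46.51 from Velmark: +66.1%. Applied ad valorem rate: 10% + 66.1% = 76.1%.
Duty = £83,429.76 × 76.1% = £63,490.05.
Total = £119,638.56 + £25,238.09 + £63,490.05 = £208,366.70.

£208,366.70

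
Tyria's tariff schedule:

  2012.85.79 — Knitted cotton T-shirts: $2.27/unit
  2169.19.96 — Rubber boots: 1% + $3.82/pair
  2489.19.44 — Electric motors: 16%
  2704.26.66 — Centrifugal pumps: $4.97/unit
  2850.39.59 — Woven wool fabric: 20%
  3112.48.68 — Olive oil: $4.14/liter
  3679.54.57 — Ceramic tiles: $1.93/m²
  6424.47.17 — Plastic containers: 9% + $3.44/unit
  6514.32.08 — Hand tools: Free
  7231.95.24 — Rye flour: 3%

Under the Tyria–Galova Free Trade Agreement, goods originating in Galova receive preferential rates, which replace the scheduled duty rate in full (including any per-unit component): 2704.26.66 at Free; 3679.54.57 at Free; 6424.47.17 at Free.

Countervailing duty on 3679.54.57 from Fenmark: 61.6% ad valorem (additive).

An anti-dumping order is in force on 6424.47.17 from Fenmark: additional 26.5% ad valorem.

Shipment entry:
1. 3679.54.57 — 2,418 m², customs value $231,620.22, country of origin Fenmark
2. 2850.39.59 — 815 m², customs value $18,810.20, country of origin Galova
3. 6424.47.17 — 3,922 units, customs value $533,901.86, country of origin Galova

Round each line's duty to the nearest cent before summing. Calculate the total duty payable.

Line 1 (3679.54.57, Fenmark, 2,418 m², $231,620.22):
Base rate for 3679.54.57 is $1.93/m².
3679.54.57 has an FTA preferential rate, but origin Fenmark is not Galova; base rate stands.
Additional duty on 3679.54.57 from Fenmark: +61.6% ad valorem. Applied ad valorem rate = 61.6%.
Duty = $231,620.22 × 61.6% + 2,418 × $1.93 = $147,344.80.
Line 2 (2850.39.59, Galova, 815 m², $18,810.20):
Base rate for 2850.39.59 is 20%.
Origin Galova is the FTA partner but 2850.39.59 is not on the preference list; base rate stands.
Duty = $18,810.20 × 20% = $3,762.04.
Line 3 (6424.47.17, Galova, 3,922 units, $533,901.86):
Base rate for 6424.47.17 is 9% + $3.44/unit.
Origin Galova qualifies under the Tyria–Galova agreement and 6424.47.17 is covered: preferential rate Free applies instead.
The additional-duty order on 6424.47.17 targets Fenmark, not Galova; it does not apply.
Duty = $533,901.86 × 0% = $0.00.
Total = $147,344.80 + $3,762.04 + $0.00 = $151,106.84.

$151,106.84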